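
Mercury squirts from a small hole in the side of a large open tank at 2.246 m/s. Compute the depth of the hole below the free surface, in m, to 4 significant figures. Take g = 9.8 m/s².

For a small hole in a large open tank, ½v² = gh, giving h = v²/(2g).
h = 2.246²/(2·9.8) = 5.045/19.60 = 0.2574 m.

h = 0.2574 m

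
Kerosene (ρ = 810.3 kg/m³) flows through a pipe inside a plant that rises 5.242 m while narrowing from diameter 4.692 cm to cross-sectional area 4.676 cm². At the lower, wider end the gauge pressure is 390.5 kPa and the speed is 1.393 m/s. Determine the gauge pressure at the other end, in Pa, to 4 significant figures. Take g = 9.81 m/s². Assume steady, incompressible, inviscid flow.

P₂ ≈ 338900 Pa

Mass conservation (A₁v₁ = A₂v₂) gives v₂ = 1.393 × 17.29/4.676 = 5.151 m/s.
Bernoulli: P₁ + ½ρv₁² + ρg h₁ = P₂ + ½ρv₂² + ρg h₂, so P₂ = P₁ + ½ρ(v₁² − v₂²) − ρg(h₂ − h₁).
P₂ = 390500 + ½·810.3·(1.393² − 5.151²) − 810.3·9.81·(+5.242) = 390500 + (-9963) − (41670) = 338900 Pa.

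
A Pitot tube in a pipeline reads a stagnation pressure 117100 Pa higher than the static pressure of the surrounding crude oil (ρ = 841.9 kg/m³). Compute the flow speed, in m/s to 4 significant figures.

Bernoulli between the free stream and the stagnation point: ½ρv² = P_stag − P_static.
v = √(2ΔP/ρ) = √(2·117100/841.9) = 16.68 m/s.

v ≈ 16.68 m/s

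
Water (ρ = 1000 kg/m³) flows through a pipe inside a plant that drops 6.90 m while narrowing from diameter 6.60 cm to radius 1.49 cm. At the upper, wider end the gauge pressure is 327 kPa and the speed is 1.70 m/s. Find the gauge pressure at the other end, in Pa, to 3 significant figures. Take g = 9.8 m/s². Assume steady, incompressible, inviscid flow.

361000 Pa

By continuity, v₂ = v₁·A₁/A₂ = 1.70·(34.2/6.97) = 8.34 m/s.
Applying Bernoulli between the two ends and solving for P₂: P₂ = P₁ + ½ρ(v₁² − v₂²) − ρgΔh.
P₂ = 327000 + ½·1000·(1.70² − 8.34²) − 1000·9.8·(−6.90) = 327000 + (-33300) − (-67600) = 361000 Pa.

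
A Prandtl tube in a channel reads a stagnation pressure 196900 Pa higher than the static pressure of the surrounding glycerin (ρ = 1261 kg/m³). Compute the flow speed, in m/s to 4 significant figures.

v ≈ 17.67 m/s

The dynamic pressure equals the rise in static pressure at the stagnation point: ΔP = ½ρv².
v = √(2ΔP/ρ) = √(2·196900/1261) = 17.67 m/s.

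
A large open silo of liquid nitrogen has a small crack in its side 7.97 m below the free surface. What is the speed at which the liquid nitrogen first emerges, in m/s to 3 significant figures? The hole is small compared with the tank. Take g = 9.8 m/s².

12.5 m/s

With the surface at rest and both surface and jet at atmospheric pressure, Bernoulli gives ρg h = ½ρv², so v = √(2gh) = √(2·9.8·7.97) = 12.5 m/s.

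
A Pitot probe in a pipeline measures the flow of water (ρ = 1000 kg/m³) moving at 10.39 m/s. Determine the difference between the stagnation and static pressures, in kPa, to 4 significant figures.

ΔP ≈ 53.98 kPa

Bernoulli between the free stream and the stagnation point: ½ρv² = P_stag − P_static.
ΔP = ½·1000·10.39² = 53980 Pa.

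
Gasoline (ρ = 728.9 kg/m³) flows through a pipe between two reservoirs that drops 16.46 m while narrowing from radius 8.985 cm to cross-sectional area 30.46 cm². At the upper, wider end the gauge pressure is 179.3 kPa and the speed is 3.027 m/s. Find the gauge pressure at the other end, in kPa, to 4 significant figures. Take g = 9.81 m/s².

Continuity gives A₁v₁ = A₂v₂, so v₂ = (253.6 cm²)/(30.46 cm²) × 3.027 m/s = 25.20 m/s.
Bernoulli: P₁ + ½ρv₁² + ρg h₁ = P₂ + ½ρv₂² + ρg h₂, so P₂ = P₁ + ½ρ(v₁² − v₂²) − ρg(h₂ − h₁).
P₂ = 179300 + ½·728.9·(3.027² − 25.20²) − 728.9·9.81·(−16.46) = 179300 + (-228200) − (-117700) = 68820 Pa.

P₂ = 68.82 kPa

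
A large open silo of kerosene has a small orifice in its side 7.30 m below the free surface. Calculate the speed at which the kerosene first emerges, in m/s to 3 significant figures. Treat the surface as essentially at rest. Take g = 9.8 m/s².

With the surface at rest and both surface and jet at atmospheric pressure, Bernoulli gives ρg h = ½ρv², so v = √(2gh) = √(2·9.8·7.30) = 12.0 m/s.

12.0 m/s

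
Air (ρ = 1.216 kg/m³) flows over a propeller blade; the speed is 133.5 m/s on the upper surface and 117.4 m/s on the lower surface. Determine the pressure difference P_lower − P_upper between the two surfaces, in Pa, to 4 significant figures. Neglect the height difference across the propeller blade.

The pressure is lower where the speed is higher: ΔP = ½ρ(v_up² − v_low²).
ΔP = ½·1.216·(133.5² − 117.4²) = 2456 Pa.

ΔP ≈ 2456 Pa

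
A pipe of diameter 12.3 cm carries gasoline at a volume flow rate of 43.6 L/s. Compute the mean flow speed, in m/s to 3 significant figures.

3.67 m/s

Q = 43.6 L/s = 0.0436 m³/s.
v = Q/A = 0.0436 / 0.0119 = 3.67 m/s.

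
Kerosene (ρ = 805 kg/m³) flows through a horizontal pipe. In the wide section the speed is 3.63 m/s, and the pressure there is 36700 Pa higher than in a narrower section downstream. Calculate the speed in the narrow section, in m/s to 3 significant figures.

v₂ ≈ 10.2 m/s

With h₁ = h₂, rearranging Bernoulli gives v₂ = √(v₁² + 2ΔP/ρ).
v₂ = √(3.63² + 2·36700/805) = √(13.2 + 91.2) = 10.2 m/s.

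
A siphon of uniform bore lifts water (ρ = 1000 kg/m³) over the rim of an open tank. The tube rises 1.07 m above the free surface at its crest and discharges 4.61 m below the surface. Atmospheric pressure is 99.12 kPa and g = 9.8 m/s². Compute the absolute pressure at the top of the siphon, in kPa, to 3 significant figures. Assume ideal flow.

P_top = 43.5 kPa

Bernoulli surface→outlet gives ½v² = g·h_out, so v = √(2·9.8·4.61) = 9.51 m/s.
The bore is uniform, so the speed at the crest is the same v. Bernoulli surface→crest: P_atm = P_top + ½ρv² + ρg·h_top.
P_top = 99120 − ½·1000·9.51² − 1000·9.8·1.07 = 43500 Pa.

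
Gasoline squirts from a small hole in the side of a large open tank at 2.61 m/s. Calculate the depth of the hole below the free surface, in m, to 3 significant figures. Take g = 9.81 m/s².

Inverting v = √(2gh) gives h = v² / 2g.
h = 2.61²/(2·9.81) = 6.81/19.62 = 0.347 m.

h ≈ 0.347 m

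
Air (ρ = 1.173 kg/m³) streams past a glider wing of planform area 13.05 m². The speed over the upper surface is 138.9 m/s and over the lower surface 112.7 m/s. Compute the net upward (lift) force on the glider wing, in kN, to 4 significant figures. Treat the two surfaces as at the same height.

F ≈ 50.45 kN

From P + ½ρv² = const at equal height, P_low − P_up = ½ρ(v_up² − v_low²).
ΔP = ½·1.173·(138.9² − 112.7²) = 3866 Pa.
Lift = ΔP · A = 3866 × 13.05 = 50450 N.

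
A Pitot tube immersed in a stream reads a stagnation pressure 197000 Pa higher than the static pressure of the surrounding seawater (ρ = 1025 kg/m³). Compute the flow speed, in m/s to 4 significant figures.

v ≈ 19.61 m/s

At the stagnation point the flow is brought to rest, so Bernoulli gives P_stag − P_static = ½ρv².
v = √(2ΔP/ρ) = √(2·197000/1025) = 19.61 m/s.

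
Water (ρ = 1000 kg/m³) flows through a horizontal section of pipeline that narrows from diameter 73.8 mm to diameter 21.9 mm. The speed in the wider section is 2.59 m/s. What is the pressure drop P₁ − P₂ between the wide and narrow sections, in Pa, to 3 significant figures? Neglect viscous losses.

The volume flow rate is constant, so v₂ = (A₁/A₂)v₁ = (42.8/3.77)·2.59 = 29.4 m/s.
The pipe is horizontal, so Bernoulli reduces to P₁ + ½ρv₁² = P₂ + ½ρv₂².
P₁ − P₂ = ½·1000·(29.4² − 2.59²) = ½·1000·858 = 429000 Pa.

ΔP ≈ 429000 Pa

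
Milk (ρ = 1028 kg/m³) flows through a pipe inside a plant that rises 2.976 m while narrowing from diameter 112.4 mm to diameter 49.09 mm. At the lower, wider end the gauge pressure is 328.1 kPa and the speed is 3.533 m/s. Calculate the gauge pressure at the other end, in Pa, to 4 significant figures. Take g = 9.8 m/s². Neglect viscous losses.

P₂ = 128200 Pa

By continuity, v₂ = v₁·A₁/A₂ = 3.533·(99.23/18.93) = 18.52 m/s.
Energy conservation along the streamline gives P₂ = P₁ − ½ρ(v₂² − v₁²) − ρg(h₂ − h₁).
P₂ = 328100 + ½·1028·(3.533² − 18.52²) − 1028·9.8·(+2.976) = 328100 + (-169900) − (29980) = 128200 Pa.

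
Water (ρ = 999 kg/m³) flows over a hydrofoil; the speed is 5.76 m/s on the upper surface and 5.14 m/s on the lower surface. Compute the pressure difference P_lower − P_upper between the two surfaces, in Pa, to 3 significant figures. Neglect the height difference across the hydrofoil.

Bernoulli (same height): P_lower − P_upper = ½ρ(v_upper² − v_lower²).
ΔP = ½·999·(5.76² − 5.14²) = 3380 Pa.

ΔP ≈ 3380 Pa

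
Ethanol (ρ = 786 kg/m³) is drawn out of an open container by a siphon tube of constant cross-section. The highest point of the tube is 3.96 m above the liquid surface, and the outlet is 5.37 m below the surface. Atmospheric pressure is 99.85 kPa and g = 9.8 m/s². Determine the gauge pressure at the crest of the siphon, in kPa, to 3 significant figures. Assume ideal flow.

From the surface to the outlet (both open to atmosphere, surface at rest): v = √(2g·h_out) = √(2·9.8·5.37) = 10.3 m/s.
Continuity keeps v the same throughout the tube; from surface to crest, P_atm + 0 = P_top + ½ρv² + ρg·h_top.
P_top = 99850 − ½·786·10.3² − 786·9.8·3.96 = 28000 Pa. So P_gauge = P_top − P_atm = -71900 Pa.

P_gauge = -71.9 kPa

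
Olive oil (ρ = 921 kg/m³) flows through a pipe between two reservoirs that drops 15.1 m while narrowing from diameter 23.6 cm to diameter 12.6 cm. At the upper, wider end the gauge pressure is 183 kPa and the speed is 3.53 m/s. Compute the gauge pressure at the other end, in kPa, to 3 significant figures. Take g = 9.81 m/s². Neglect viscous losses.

P₂ = 255 kPa

By continuity, v₂ = v₁·A₁/A₂ = 3.53·(437/125) = 12.4 m/s.
Energy conservation along the streamline gives P₂ = P₁ − ½ρ(v₂² − v₁²) − ρg(h₂ − h₁).
P₂ = 183000 + ½·921·(3.53² − 12.4²) − 921·9.81·(−15.1) = 183000 + (-64900) − (-136000) = 255000 Pa.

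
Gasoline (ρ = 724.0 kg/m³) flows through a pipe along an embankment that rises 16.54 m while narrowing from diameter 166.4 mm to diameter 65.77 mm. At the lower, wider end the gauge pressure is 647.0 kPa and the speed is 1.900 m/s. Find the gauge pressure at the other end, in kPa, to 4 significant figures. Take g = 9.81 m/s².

By continuity, v₂ = v₁·A₁/A₂ = 1.900·(217.5/33.97) = 12.16 m/s.
Bernoulli: P₁ + ½ρv₁² + ρg h₁ = P₂ + ½ρv₂² + ρg h₂, so P₂ = P₁ + ½ρ(v₁² − v₂²) − ρg(h₂ − h₁).
P₂ = 647000 + ½·724.0·(1.900² − 12.16²) − 724.0·9.81·(+16.54) = 647000 + (-52240) − (117500) = 477300 Pa.

P₂ ≈ 477.3 kPa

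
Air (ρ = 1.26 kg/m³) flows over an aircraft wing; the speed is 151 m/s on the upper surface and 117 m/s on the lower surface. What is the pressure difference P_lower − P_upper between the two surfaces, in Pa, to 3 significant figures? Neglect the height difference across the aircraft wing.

Bernoulli (same height): P_lower − P_upper = ½ρ(v_upper² − v_lower²).
ΔP = ½·1.26·(151² − 117²) = 5740 Pa.

ΔP ≈ 5740 Pa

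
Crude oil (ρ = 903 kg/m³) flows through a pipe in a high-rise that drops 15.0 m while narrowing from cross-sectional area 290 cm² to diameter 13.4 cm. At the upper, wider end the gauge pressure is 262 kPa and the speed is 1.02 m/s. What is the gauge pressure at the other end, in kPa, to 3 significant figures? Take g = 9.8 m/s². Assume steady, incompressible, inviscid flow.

P₂ ≈ 393 kPa

The volume flow rate is constant, so v₂ = (A₁/A₂)v₁ = (290/141)·1.02 = 2.10 m/s.
Energy conservation along the streamline gives P₂ = P₁ − ½ρ(v₂² − v₁²) − ρg(h₂ − h₁).
P₂ = 262000 + ½·903·(1.02² − 2.10²) − 903·9.8·(−15.0) = 262000 + (-1520) − (-133000) = 393000 Pa.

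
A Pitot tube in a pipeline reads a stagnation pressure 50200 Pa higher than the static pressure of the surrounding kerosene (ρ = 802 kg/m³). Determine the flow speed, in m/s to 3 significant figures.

At the stagnation point the flow is brought to rest, so Bernoulli gives P_stag − P_static = ½ρv².
v = √(2ΔP/ρ) = √(2·50200/802) = 11.2 m/s.

v = 11.2 m/s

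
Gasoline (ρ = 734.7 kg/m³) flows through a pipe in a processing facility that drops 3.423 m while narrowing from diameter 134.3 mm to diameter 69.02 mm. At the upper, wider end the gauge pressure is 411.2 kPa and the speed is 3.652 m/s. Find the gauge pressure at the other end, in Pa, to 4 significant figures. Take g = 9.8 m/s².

Continuity gives A₁v₁ = A₂v₂, so v₂ = (141.7 cm²)/(37.41 cm²) × 3.652 m/s = 13.83 m/s.
Bernoulli: P₁ + ½ρv₁² + ρg h₁ = P₂ + ½ρv₂² + ρg h₂, so P₂ = P₁ + ½ρ(v₁² − v₂²) − ρg(h₂ − h₁).
P₂ = 411200 + ½·734.7·(3.652² − 13.83²) − 734.7·9.8·(−3.423) = 411200 + (-65330) − (-24650) = 370500 Pa.

P₂ ≈ 370500 Pa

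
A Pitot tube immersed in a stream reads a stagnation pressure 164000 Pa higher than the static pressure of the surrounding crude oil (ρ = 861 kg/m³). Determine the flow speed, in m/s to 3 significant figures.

v ≈ 19.5 m/s

The dynamic pressure equals the rise in static pressure at the stagnation point: ΔP = ½ρv².
v = √(2ΔP/ρ) = √(2·164000/861) = 19.5 m/s.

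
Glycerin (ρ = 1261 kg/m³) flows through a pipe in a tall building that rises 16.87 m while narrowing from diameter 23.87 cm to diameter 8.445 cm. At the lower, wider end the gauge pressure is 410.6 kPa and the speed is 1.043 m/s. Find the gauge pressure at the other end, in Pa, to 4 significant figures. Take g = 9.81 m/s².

Continuity gives A₁v₁ = A₂v₂, so v₂ = (447.5 cm²)/(56.01 cm²) × 1.043 m/s = 8.333 m/s.
Bernoulli: P₁ + ½ρv₁² + ρg h₁ = P₂ + ½ρv₂² + ρg h₂, so P₂ = P₁ + ½ρ(v₁² − v₂²) − ρg(h₂ − h₁).
P₂ = 410600 + ½·1261·(1.043² − 8.333²) − 1261·9.81·(+16.87) = 410600 + (-43090) − (208700) = 158800 Pa.

P₂ ≈ 158800 Pa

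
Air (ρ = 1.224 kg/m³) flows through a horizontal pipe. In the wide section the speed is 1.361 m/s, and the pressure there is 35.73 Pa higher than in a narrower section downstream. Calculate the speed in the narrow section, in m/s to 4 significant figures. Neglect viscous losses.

With h₁ = h₂, rearranging Bernoulli gives v₂ = √(v₁² + 2ΔP/ρ).
v₂ = √(1.361² + 2·35.73/1.224) = √(1.852 + 58.38) = 7.761 m/s.

7.761 m/s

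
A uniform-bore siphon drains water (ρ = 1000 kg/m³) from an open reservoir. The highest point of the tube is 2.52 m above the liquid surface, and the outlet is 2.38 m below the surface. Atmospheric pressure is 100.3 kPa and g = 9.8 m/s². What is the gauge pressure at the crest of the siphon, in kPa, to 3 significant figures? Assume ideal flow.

From the surface to the outlet (both open to atmosphere, surface at rest): v = √(2g·h_out) = √(2·9.8·2.38) = 6.83 m/s.
Continuity keeps v the same throughout the tube; from surface to crest, P_atm + 0 = P_top + ½ρv² + ρg·h_top.
P_top = 100300 − ½·1000·6.83² − 1000·9.8·2.52 = 52300 Pa. So P_gauge = P_top − P_atm = -48000 Pa.

P_gauge = -48.0 kPa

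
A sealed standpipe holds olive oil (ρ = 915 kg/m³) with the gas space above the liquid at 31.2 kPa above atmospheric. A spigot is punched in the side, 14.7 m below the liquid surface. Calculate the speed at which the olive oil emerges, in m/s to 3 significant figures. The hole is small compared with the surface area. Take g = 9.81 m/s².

Take point 1 at the surface (v₁ ≈ 0) and point 2 at the hole (at atmospheric pressure). Bernoulli: P₁ + ρg h = P_atm + ½ρv₂².
With P₁ − P_atm = 31200 Pa, v₂ = √(2gh + 2ΔP/ρ) = √(2·9.81·14.7 + 2·31200/915) = 18.9 m/s.

v = 18.9 m/s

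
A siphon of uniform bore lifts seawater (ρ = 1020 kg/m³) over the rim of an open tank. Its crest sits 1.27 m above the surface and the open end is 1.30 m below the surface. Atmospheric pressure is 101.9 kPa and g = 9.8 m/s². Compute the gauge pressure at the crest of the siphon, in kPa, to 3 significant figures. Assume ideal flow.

Bernoulli surface→outlet gives ½v² = g·h_out, so v = √(2·9.8·1.30) = 5.05 m/s.
Continuity keeps v the same throughout the tube; from surface to crest, P_atm + 0 = P_top + ½ρv² + ρg·h_top.
P_top = 101900 − ½·1020·5.05² − 1020·9.8·1.27 = 76200 Pa. So P_gauge = P_top − P_atm = -25700 Pa.

P_gauge ≈ -25.7 kPa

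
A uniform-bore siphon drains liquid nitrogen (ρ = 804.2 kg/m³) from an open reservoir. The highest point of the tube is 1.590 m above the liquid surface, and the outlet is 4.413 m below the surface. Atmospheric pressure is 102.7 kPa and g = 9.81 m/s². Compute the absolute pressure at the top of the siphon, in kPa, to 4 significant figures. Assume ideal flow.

P_top ≈ 55.34 kPa

The outlet speed comes from Torricelli: v = √(2g·4.413) = 9.305 m/s.
The bore is uniform, so the speed at the crest is the same v. Bernoulli surface→crest: P_atm = P_top + ½ρv² + ρg·h_top.
P_top = 102700 − ½·804.2·9.305² − 804.2·9.81·1.590 = 55340 Pa.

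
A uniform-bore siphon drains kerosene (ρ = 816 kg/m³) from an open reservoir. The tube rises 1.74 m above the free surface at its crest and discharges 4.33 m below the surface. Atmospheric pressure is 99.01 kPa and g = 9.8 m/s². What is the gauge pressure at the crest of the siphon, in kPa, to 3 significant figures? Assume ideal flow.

The outlet speed comes from Torricelli: v = √(2g·4.33) = 9.21 m/s.
With constant cross-section the crest speed equals v; applying Bernoulli from the surface up to the crest, P_top = P_atm − ½ρv² − ρg·h_top.
P_top = 99010 − ½·816·9.21² − 816·9.8·1.74 = 50500 Pa. So P_gauge = P_top − P_atm = -48500 Pa.

P_gauge = -48.5 kPa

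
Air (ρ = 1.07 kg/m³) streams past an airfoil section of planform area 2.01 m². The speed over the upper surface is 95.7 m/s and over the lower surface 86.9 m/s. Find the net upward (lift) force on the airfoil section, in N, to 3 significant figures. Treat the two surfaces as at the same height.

The faster flow above has the lower pressure; Bernoulli (same height) gives ΔP = ½ρ(v_up² − v_low²).
ΔP = ½·1.07·(95.7² − 86.9²) = 860 Pa.
Lift = ΔP · A = 860 × 2.01 = 1730 N.

F ≈ 1730 N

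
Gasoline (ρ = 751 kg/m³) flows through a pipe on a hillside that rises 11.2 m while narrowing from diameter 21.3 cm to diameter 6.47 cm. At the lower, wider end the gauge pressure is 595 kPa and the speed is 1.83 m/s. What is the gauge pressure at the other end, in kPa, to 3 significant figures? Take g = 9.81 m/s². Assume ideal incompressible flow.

Mass conservation (A₁v₁ = A₂v₂) gives v₂ = 1.83 × 356/32.9 = 19.8 m/s.
Energy conservation along the streamline gives P₂ = P₁ − ½ρ(v₂² − v₁²) − ρg(h₂ − h₁).
P₂ = 595000 + ½·751·(1.83² − 19.8²) − 751·9.81·(+11.2) = 595000 + (-146000) − (82500) = 366000 Pa.

P₂ ≈ 366 kPa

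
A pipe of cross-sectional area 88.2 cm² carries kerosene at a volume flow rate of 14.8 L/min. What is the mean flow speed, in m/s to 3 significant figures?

0.0280 m/s

Q = 14.8 L/min = 0.000247 m³/s.
v = Q/A = 0.000247 / 0.00882 = 0.0280 m/s.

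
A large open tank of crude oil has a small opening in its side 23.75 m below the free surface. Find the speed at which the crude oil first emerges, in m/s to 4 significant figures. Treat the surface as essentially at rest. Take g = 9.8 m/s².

v ≈ 21.58 m/s

Bernoulli from surface to hole (P equal, v_surface ≈ 0): v = √(2gh) = √(2×9.8×23.75) = 21.58 m/s.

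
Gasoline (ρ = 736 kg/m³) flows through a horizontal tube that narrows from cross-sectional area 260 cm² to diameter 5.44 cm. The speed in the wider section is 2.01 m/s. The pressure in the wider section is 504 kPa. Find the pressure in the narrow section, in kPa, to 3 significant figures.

319 kPa

Continuity gives A₁v₁ = A₂v₂, so v₂ = (260 cm²)/(23.2 cm²) × 2.01 m/s = 22.5 m/s.
With no height change, Bernoulli's equation is P₁ + ½ρv₁² = P₂ + ½ρv₂².
P₂ = P₁ − ½ρ(v₂² − v₁²) = 504000 − ½·736·(22.5² − 2.01²) = 504000 − 185000 = 319000 Pa.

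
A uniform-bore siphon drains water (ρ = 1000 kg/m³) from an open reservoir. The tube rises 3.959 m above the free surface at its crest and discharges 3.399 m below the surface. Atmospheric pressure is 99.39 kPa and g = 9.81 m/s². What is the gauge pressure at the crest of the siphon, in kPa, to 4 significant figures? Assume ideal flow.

P_gauge ≈ -72.18 kPa

Bernoulli surface→outlet gives ½v² = g·h_out, so v = √(2·9.81·3.399) = 8.166 m/s.
Continuity keeps v the same throughout the tube; from surface to crest, P_atm + 0 = P_top + ½ρv² + ρg·h_top.
P_top = 99390 − ½·1000·8.166² − 1000·9.81·3.959 = 27210 Pa. So P_gauge = P_top − P_atm = -72180 Pa.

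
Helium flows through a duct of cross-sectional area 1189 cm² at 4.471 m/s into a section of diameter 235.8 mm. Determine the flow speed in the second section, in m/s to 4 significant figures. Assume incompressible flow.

v₂ ≈ 12.17 m/s

Continuity gives A₁v₁ = A₂v₂, so v₂ = (1189 cm²)/(436.7 cm²) × 4.471 m/s = 12.17 m/s.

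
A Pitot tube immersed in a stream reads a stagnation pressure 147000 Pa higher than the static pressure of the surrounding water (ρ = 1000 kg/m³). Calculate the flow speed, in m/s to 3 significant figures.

At the stagnation point the flow is brought to rest, so Bernoulli gives P_stag − P_static = ½ρv².
v = √(2ΔP/ρ) = √(2·147000/1000) = 17.1 m/s.

v ≈ 17.1 m/s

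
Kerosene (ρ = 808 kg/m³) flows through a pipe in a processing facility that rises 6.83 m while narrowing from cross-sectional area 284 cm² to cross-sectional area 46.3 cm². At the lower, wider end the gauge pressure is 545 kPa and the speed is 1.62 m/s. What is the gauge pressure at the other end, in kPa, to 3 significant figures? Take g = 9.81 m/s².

The volume flow rate is constant, so v₂ = (A₁/A₂)v₁ = (284/46.3)·1.62 = 9.94 m/s.
Applying Bernoulli between the two ends and solving for P₂: P₂ = P₁ + ½ρ(v₁² − v₂²) − ρgΔh.
P₂ = 545000 + ½·808·(1.62² − 9.94²) − 808·9.81·(+6.83) = 545000 + (-38800) − (54100) = 452000 Pa.

P₂ ≈ 452 kPa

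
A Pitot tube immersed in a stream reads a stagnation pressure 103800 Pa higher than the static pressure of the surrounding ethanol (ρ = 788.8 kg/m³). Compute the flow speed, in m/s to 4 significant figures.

v ≈ 16.22 m/s

Bernoulli between the free stream and the stagnation point: ½ρv² = P_stag − P_static.
v = √(2ΔP/ρ) = √(2·103800/788.8) = 16.22 m/s.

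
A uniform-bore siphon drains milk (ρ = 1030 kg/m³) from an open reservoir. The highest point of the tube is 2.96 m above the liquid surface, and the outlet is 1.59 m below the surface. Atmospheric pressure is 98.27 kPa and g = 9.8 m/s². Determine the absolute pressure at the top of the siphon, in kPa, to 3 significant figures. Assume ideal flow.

From the surface to the outlet (both open to atmosphere, surface at rest): v = √(2g·h_out) = √(2·9.8·1.59) = 5.58 m/s.
The bore is uniform, so the speed at the crest is the same v. Bernoulli surface→crest: P_atm = P_top + ½ρv² + ρg·h_top.
P_top = 98270 − ½·1030·5.58² − 1030·9.8·2.96 = 52300 Pa.

P_top ≈ 52.3 kPa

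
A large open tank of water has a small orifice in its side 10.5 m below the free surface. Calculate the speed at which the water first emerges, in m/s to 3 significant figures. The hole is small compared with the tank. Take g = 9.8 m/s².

v ≈ 14.3 m/s

Torricelli's result v = √(2gh) gives v = √(2·9.8·10.5) = 14.3 m/s.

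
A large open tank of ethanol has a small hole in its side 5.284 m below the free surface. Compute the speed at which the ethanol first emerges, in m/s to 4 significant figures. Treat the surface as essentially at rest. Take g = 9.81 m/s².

10.18 m/s

With the surface at rest and both surface and jet at atmospheric pressure, Bernoulli gives ρg h = ½ρv², so v = √(2gh) = √(2·9.81·5.284) = 10.18 m/s.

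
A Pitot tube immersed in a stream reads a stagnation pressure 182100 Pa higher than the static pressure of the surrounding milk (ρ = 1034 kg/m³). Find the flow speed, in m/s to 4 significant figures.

v ≈ 18.77 m/s

Bernoulli between the free stream and the stagnation point: ½ρv² = P_stag − P_static.
v = √(2ΔP/ρ) = √(2·182100/1034) = 18.77 m/s.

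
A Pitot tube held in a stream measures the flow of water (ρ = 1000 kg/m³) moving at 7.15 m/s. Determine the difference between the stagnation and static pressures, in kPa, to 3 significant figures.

The dynamic pressure equals the rise in static pressure at the stagnation point: ΔP = ½ρv².
ΔP = ½·1000·7.15² = 25600 Pa.

25.6 kPa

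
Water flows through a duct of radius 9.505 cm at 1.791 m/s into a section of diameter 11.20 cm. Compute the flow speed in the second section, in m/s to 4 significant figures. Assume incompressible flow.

v₂ = 5.160 m/s

Mass conservation (A₁v₁ = A₂v₂) gives v₂ = 1.791 × 283.8/98.52 = 5.160 m/s.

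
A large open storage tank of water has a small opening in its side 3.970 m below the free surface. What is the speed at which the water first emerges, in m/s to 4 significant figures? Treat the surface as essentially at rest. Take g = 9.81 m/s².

v ≈ 8.826 m/s

The surface is effectively still and both ends are open, so ½v² = gh and v = √(2·9.81·3.970) = 8.826 m/s.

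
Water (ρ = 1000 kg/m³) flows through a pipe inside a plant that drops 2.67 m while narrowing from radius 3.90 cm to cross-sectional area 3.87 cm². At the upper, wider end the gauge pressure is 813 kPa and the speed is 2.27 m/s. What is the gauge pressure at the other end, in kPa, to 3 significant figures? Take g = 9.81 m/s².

P₂ ≈ 449 kPa

The volume flow rate is constant, so v₂ = (A₁/A₂)v₁ = (47.8/3.87)·2.27 = 28.0 m/s.
Bernoulli: P₁ + ½ρv₁² + ρg h₁ = P₂ + ½ρv₂² + ρg h₂, so P₂ = P₁ + ½ρ(v₁² − v₂²) − ρg(h₂ − h₁).
P₂ = 813000 + ½·1000·(2.27² − 28.0²) − 1000·9.81·(−2.67) = 813000 + (-390000) − (-26200) = 449000 Pa.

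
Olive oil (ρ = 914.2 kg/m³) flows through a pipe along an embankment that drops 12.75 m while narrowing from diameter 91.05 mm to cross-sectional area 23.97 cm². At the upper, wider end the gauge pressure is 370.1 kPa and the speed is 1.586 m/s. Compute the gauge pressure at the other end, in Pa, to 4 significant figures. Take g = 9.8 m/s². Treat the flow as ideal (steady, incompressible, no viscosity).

477000 Pa

Mass conservation (A₁v₁ = A₂v₂) gives v₂ = 1.586 × 65.11/23.97 = 4.308 m/s.
Bernoulli: P₁ + ½ρv₁² + ρg h₁ = P₂ + ½ρv₂² + ρg h₂, so P₂ = P₁ + ½ρ(v₁² − v₂²) − ρg(h₂ − h₁).
P₂ = 370100 + ½·914.2·(1.586² − 4.308²) − 914.2·9.8·(−12.75) = 370100 + (-7334) − (-114200) = 477000 Pa.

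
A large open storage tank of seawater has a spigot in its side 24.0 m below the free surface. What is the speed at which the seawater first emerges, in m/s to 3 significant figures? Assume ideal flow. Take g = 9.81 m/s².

Torricelli's result v = √(2gh) gives v = √(2·9.81·24.0) = 21.7 m/s.

v ≈ 21.7 m/s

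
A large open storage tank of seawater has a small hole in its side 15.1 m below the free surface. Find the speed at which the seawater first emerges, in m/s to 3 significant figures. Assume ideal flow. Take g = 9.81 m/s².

Bernoulli from surface to hole (P equal, v_surface ≈ 0): v = √(2gh) = √(2×9.81×15.1) = 17.2 m/s.

v ≈ 17.2 m/s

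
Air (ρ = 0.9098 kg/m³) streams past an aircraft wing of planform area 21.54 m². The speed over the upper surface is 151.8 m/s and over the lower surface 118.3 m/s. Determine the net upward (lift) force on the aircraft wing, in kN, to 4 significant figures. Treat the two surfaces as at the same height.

With equal heights on the two surfaces, Bernoulli gives P_lower − P_upper = ½ρ(v_upper² − v_lower²).
ΔP = ½·0.9098·(151.8² − 118.3²) = 4116 Pa.
Lift = ΔP · A = 4116 × 21.54 = 88660 N.

F = 88.66 kN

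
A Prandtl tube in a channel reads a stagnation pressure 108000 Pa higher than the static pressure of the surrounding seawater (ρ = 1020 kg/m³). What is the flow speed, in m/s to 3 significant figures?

The dynamic pressure equals the rise in static pressure at the stagnation point: ΔP = ½ρv².
v = √(2ΔP/ρ) = √(2·108000/1020) = 14.6 m/s.

v ≈ 14.6 m/s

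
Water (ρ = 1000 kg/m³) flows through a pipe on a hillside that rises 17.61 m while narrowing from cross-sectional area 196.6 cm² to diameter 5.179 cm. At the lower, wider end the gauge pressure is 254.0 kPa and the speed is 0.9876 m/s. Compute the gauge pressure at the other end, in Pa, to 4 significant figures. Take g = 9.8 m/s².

The volume flow rate is constant, so v₂ = (A₁/A₂)v₁ = (196.6/21.07)·0.9876 = 9.217 m/s.
Energy conservation along the streamline gives P₂ = P₁ − ½ρ(v₂² − v₁²) − ρg(h₂ − h₁).
P₂ = 254000 + ½·1000·(0.9876² − 9.217²) − 1000·9.8·(+17.61) = 254000 + (-41990) − (172600) = 39430 Pa.

39430 Pa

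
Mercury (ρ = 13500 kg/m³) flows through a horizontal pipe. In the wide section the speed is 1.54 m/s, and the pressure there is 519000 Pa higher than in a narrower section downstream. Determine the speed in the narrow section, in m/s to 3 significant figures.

v₂ = 8.90 m/s

With h₁ = h₂, rearranging Bernoulli gives v₂ = √(v₁² + 2ΔP/ρ).
v₂ = √(1.54² + 2·519000/13500) = √(2.37 + 76.9) = 8.90 m/s.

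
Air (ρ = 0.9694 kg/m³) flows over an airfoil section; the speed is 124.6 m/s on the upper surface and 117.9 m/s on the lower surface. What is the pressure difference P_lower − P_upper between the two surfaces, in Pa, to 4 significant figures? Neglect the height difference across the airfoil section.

ΔP = 787.5 Pa

The pressure is lower where the speed is higher: ΔP = ½ρ(v_up² − v_low²).
ΔP = ½·0.9694·(124.6² − 117.9²) = 787.5 Pa.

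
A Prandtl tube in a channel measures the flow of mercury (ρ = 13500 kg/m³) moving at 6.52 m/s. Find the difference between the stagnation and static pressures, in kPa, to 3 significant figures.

At the stagnation point the flow is brought to rest, so Bernoulli gives P_stag − P_static = ½ρv².
ΔP = ½·13500·6.52² = 287000 Pa.

287 kPa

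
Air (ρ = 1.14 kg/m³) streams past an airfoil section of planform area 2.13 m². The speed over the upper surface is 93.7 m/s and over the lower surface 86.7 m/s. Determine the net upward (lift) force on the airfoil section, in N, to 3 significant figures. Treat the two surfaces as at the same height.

From P + ½ρv² = const at equal height, P_low − P_up = ½ρ(v_up² − v_low²).
ΔP = ½·1.14·(93.7² − 86.7²) = 720 Pa.
Lift = ΔP · A = 720 × 2.13 = 1530 N.

F ≈ 1530 N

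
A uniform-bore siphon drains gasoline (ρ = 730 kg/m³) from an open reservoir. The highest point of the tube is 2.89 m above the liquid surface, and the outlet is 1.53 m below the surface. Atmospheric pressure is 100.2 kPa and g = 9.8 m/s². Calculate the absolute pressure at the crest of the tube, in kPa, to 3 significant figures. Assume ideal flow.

From the surface to the outlet (both open to atmosphere, surface at rest): v = √(2g·h_out) = √(2·9.8·1.53) = 5.48 m/s.
Continuity keeps v the same throughout the tube; from surface to crest, P_atm + 0 = P_top + ½ρv² + ρg·h_top.
P_top = 100200 − ½·730·5.48² − 730·9.8·2.89 = 68600 Pa.

P_top ≈ 68.6 kPa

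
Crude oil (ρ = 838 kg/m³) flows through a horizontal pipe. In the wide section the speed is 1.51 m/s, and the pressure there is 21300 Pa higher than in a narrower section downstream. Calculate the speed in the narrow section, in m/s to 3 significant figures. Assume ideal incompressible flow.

v₂ ≈ 7.29 m/s

Horizontal Bernoulli: P₁ + ½ρv₁² = P₂ + ½ρv₂², so v₂² = v₁² + 2(P₁ − P₂)/ρ.
v₂ = √(1.51² + 2·21300/838) = √(2.28 + 50.8) = 7.29 m/s.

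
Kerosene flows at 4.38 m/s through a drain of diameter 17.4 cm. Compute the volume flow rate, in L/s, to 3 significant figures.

Q ≈ 104 L/s

Q = A·v = 0.0238 m² × 4.38 m/s = 0.104 m³/s.
Converting: 0.104 m³/s × 1000 = 104 L/s.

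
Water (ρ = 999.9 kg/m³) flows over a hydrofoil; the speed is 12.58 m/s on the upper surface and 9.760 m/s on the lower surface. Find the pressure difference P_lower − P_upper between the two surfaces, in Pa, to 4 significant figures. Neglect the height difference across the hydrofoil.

With negligible Δh, P + ½ρv² is constant, so P_low − P_up = ½ρ(v_up² − v_low²).
ΔP = ½·999.9·(12.58² − 9.760²) = 31500 Pa.

ΔP = 31500 Pa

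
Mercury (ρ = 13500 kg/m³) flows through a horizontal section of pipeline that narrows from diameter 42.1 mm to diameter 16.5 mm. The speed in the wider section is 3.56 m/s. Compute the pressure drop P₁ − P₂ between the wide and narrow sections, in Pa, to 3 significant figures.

ΔP ≈ 3540000 Pa

The volume flow rate is constant, so v₂ = (A₁/A₂)v₁ = (13.9/2.14)·3.56 = 23.2 m/s.
Bernoulli (h₁ = h₂): P₁ − P₂ = ½ρ(v₂² − v₁²).
P₁ − P₂ = ½·13500·(23.2² − 3.56²) = ½·13500·524 = 3540000 Pa.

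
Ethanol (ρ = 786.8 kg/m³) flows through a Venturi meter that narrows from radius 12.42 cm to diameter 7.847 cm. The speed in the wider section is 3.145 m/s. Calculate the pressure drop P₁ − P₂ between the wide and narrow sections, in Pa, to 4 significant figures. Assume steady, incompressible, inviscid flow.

The volume flow rate is constant, so v₂ = (A₁/A₂)v₁ = (484.6/48.36)·3.145 = 31.51 m/s.
With no height change, Bernoulli's equation is P₁ + ½ρv₁² = P₂ + ½ρv₂².
P₁ − P₂ = ½·786.8·(31.51² − 3.145²) = ½·786.8·983.3 = 386800 Pa.

ΔP ≈ 386800 Pa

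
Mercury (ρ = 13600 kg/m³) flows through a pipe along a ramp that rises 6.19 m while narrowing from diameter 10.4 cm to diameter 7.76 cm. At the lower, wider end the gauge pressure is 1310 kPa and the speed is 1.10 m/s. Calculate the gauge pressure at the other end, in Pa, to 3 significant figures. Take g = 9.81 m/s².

P₂ ≈ 466000 Pa

The volume flow rate is constant, so v₂ = (A₁/A₂)v₁ = (84.9/47.3)·1.10 = 1.98 m/s.
Bernoulli: P₁ + ½ρv₁² + ρg h₁ = P₂ + ½ρv₂² + ρg h₂, so P₂ = P₁ + ½ρ(v₁² − v₂²) − ρg(h₂ − h₁).
P₂ = 1310000 + ½·13600·(1.10² − 1.98²) − 13600·9.81·(+6.19) = 1310000 + (-18300) − (826000) = 466000 Pa.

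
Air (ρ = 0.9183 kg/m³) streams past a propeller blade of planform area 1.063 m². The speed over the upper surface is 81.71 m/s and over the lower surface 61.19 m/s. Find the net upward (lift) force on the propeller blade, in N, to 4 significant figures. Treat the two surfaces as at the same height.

1431 N

From P + ½ρv² = const at equal height, P_low − P_up = ½ρ(v_up² − v_low²).
ΔP = ½·0.9183·(81.71² − 61.19²) = 1346 Pa.
Lift = ΔP · A = 1346 × 1.063 = 1431 N.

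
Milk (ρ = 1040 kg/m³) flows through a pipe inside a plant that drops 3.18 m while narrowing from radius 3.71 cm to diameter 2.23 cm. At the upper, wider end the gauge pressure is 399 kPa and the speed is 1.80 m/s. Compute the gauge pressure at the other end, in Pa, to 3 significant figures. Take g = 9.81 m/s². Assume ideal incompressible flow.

P₂ ≈ 227000 Pa

The volume flow rate is constant, so v₂ = (A₁/A₂)v₁ = (43.2/3.91)·1.80 = 19.9 m/s.
Applying Bernoulli between the two ends and solving for P₂: P₂ = P₁ + ½ρ(v₁² − v₂²) − ρgΔh.
P₂ = 399000 + ½·1040·(1.80² − 19.9²) − 1040·9.81·(−3.18) = 399000 + (-205000) − (-32400) = 227000 Pa.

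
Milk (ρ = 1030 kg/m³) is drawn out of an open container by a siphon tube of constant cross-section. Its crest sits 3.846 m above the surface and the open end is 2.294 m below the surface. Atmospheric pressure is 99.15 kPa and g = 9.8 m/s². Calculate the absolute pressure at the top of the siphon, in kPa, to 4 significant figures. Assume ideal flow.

P_top ≈ 37.17 kPa

The outlet speed comes from Torricelli: v = √(2g·2.294) = 6.705 m/s.
With constant cross-section the crest speed equals v; applying Bernoulli from the surface up to the crest, P_top = P_atm − ½ρv² − ρg·h_top.
P_top = 99150 − ½·1030·6.705² − 1030·9.8·3.846 = 37170 Pa.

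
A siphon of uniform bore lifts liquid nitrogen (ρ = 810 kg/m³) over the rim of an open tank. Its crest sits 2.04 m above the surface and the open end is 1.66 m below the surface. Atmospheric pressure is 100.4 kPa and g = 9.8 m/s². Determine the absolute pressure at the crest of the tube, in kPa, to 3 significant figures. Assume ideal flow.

From the surface to the outlet (both open to atmosphere, surface at rest): v = √(2g·h_out) = √(2·9.8·1.66) = 5.70 m/s.
The bore is uniform, so the speed at the crest is the same v. Bernoulli surface→crest: P_atm = P_top + ½ρv² + ρg·h_top.
P_top = 100400 − ½·810·5.70² − 810·9.8·2.04 = 71000 Pa.

P_top = 71.0 kPa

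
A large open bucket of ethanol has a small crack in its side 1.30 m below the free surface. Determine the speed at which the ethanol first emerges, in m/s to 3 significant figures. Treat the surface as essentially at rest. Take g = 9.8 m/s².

v ≈ 5.05 m/s

Torricelli's result v = √(2gh) gives v = √(2·9.8·1.30) = 5.05 m/s.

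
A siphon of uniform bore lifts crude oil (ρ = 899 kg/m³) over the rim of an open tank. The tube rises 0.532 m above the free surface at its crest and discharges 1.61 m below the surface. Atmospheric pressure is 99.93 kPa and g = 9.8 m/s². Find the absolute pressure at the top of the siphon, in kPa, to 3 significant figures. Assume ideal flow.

Bernoulli surface→outlet gives ½v² = g·h_out, so v = √(2·9.8·1.61) = 5.62 m/s.
The bore is uniform, so the speed at the crest is the same v. Bernoulli surface→crest: P_atm = P_top + ½ρv² + ρg·h_top.
P_top = 99930 − ½·899·5.62² − 899·9.8·0.532 = 81100 Pa.

P_top ≈ 81.1 kPa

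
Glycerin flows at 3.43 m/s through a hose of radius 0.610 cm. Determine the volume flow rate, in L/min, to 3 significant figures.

Q ≈ 24.1 L/min

Q = A·v = 0.000117 m² × 3.43 m/s = 0.000401 m³/s.
Converting: 0.000401 m³/s × 60000 = 24.1 L/min.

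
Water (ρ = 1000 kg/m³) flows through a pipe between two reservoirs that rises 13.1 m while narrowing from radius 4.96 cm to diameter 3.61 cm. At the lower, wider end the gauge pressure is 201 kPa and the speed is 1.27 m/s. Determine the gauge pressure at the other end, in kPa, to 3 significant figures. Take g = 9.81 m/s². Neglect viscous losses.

The volume flow rate is constant, so v₂ = (A₁/A₂)v₁ = (77.3/10.2)·1.27 = 9.59 m/s.
Applying Bernoulli between the two ends and solving for P₂: P₂ = P₁ + ½ρ(v₁² − v₂²) − ρgΔh.
P₂ = 201000 + ½·1000·(1.27² − 9.59²) − 1000·9.81·(+13.1) = 201000 + (-45200) − (129000) = 27300 Pa.

P₂ = 27.3 kPa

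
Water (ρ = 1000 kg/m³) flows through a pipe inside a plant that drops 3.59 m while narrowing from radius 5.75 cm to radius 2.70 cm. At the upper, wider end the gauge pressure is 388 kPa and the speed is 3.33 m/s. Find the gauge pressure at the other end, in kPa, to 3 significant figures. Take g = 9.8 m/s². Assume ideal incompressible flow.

Mass conservation (A₁v₁ = A₂v₂) gives v₂ = 3.33 × 104/22.9 = 15.1 m/s.
Bernoulli: P₁ + ½ρv₁² + ρg h₁ = P₂ + ½ρv₂² + ρg h₂, so P₂ = P₁ + ½ρ(v₁² − v₂²) − ρg(h₂ − h₁).
P₂ = 388000 + ½·1000·(3.33² − 15.1²) − 1000·9.8·(−3.59) = 388000 + (-109000) − (-35200) = 315000 Pa.

P₂ ≈ 315 kPa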